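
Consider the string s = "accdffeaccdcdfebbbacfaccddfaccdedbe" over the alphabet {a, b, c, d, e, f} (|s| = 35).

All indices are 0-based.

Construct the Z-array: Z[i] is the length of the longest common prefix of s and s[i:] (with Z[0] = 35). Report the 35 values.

Z[0]=35
i=1: i≥r, start 0; Z[1]=0
i=2: i≥r, start 0; Z[2]=0
i=3: i≥r, start 0; Z[3]=0
i=4: i≥r, start 0; Z[4]=0
i=5: i≥r, start 0; Z[5]=0
i=6: i≥r, start 0; Z[6]=0
i=7: i≥r, start 0; Z[7]=4 extend→box=[7,11)
i=8: min(r-i=3, Z[1]=0)=0; Z[8]=0
i=9: min(r-i=2, Z[2]=0)=0; Z[9]=0
i=10: min(r-i=1, Z[3]=0)=0; Z[10]=0
i=11: i≥r, start 0; Z[11]=0
i=12: i≥r, start 0; Z[12]=0
i=13: i≥r, start 0; Z[13]=0
i=14: i≥r, start 0; Z[14]=0
i=15: i≥r, start 0; Z[15]=0
i=16: i≥r, start 0; Z[16]=0
i=17: i≥r, start 0; Z[17]=0
i=18: i≥r, start 0; Z[18]=2 extend→box=[18,20)
i=19: min(r-i=1, Z[1]=0)=0; Z[19]=0
i=20: i≥r, start 0; Z[20]=0
i=21: i≥r, start 0; Z[21]=4 extend→box=[21,25)
i=22: min(r-i=3, Z[1]=0)=0; Z[22]=0
i=23: min(r-i=2, Z[2]=0)=0; Z[23]=0
i=24: min(r-i=1, Z[3]=0)=0; Z[24]=0
i=25: i≥r, start 0; Z[25]=0
i=26: i≥r, start 0; Z[26]=0
i=27: i≥r, start 0; Z[27]=4 extend→box=[27,31)
i=28: min(r-i=3, Z[1]=0)=0; Z[28]=0
i=29: min(r-i=2, Z[2]=0)=0; Z[29]=0
i=30: min(r-i=1, Z[3]=0)=0; Z[30]=0
i=31: i≥r, start 0; Z[31]=0
i=32: i≥r, start 0; Z[32]=0
i=33: i≥r, start 0; Z[33]=0
i=34: i≥r, start 0; Z[34]=0

[35, 0, 0, 0, 0, 0, 0, 4, 0, 0, 0, 0, 0, 0, 0, 0, 0, 0, 2, 0, 0, 4, 0, 0, 0, 0, 0, 4, 0, 0, 0, 0, 0, 0, 0]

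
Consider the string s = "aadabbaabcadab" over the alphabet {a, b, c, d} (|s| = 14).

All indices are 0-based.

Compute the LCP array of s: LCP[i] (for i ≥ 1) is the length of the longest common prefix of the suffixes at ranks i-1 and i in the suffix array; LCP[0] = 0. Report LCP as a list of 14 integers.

rank | idx | suffix
   0 |   6 | aabcadab
   1 |   0 | aadabbaabcadab
   2 |  12 | ab
   3 |   3 | abbaabcadab
   4 |   7 | abcadab
   5 |  10 | adab
   6 |   1 | adabbaabcadab
   7 |  13 | b
   8 |   5 | baabcadab
   9 |   4 | bbaabcadab
  10 |   8 | bcadab
  11 |   9 | cadab
  12 |  11 | dab
  13 |   2 | dabbaabcadab

SA = [6, 0, 12, 3, 7, 10, 1, 13, 5, 4, 8, 9, 11, 2]
rank  pair      lcp
   1  s[6:],s[0:]  2  'aa'
   2  s[0:],s[12:]  1  'a'
   3  s[12:],s[3:]  2  'ab'
   4  s[3:],s[7:]  2  'ab'
   5  s[7:],s[10:]  1  'a'
   6  s[10:],s[1:]  4  'adab'
   7  s[1:],s[13:]  0  ''
   8  s[13:],s[5:]  1  'b'
   9  s[5:],s[4:]  1  'b'
  10  s[4:],s[8:]  1  'b'
  11  s[8:],s[9:]  0  ''
  12  s[9:],s[11:]  0  ''
  13  s[11:],s[2:]  3  'dab'

[0, 2, 1, 2, 2, 1, 4, 0, 1, 1, 1, 0, 0, 3]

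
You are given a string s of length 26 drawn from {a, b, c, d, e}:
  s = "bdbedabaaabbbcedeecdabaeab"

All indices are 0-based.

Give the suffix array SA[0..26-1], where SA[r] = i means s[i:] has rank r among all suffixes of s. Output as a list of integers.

[7, 8, 24, 5, 20, 9, 22, 25, 6, 21, 10, 11, 12, 0, 2, 18, 13, 4, 19, 1, 15, 23, 17, 3, 14, 16]

rank→(start, suffix):
  0 → (7, 'aaabbbcedeecdabaeab')
  1 → (8, 'aabbbcedeecdabaeab')
  2 → (24, 'ab')
  3 → (5, 'abaaabbbcedeecdabaeab')
  4 → (20, 'abaeab')
  5 → (9, 'abbbcedeecdabaeab')
  6 → (22, 'aeab')
  7 → (25, 'b')
  8 → (6, 'baaabbbcedeecdabaeab')
  9 → (21, 'baeab')
  10 → (10, 'bbbcedeecdabaeab')
  11 → (11, 'bbcedeecdabaeab')
  12 → (12, 'bcedeecdabaeab')
  13 → (0, 'bdbedabaaabbbcedeecdabaeab')
  14 → (2, 'bedabaaabbbcedeecdabaeab')
  15 → (18, 'cdabaeab')
  16 → (13, 'cedeecdabaeab')
  17 → (4, 'dabaaabbbcedeecdabaeab')
  18 → (19, 'dabaeab')
  19 → (1, 'dbedabaaabbbcedeecdabaeab')
  20 → (15, 'deecdabaeab')
  21 → (23, 'eab')
  22 → (17, 'ecdabaeab')
  23 → (3, 'edabaaabbbcedeecdabaeab')
  24 → (14, 'edeecdabaeab')
  25 → (16, 'eecdabaeab')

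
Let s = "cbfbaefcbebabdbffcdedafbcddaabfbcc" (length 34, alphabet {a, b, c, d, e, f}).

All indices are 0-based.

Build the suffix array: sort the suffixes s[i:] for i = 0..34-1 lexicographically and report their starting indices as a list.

rank | idx | suffix
   0 |  27 | aabfbcc
   1 |  11 | abdbffcdedafbcddaabfbcc
   2 |  28 | abfbcc
   3 |   4 | aefcbebabdbffcdedafbcddaabfbcc
   4 |  21 | afbcddaabfbcc
   5 |  10 | babdbffcdedafbcddaabfbcc
   6 |   3 | baefcbebabdbffcdedafbcddaabfbcc
   7 |  31 | bcc
   8 |  23 | bcddaabfbcc
   9 |  12 | bdbffcdedafbcddaabfbcc
  10 |   8 | bebabdbffcdedafbcddaabfbcc
  11 |   1 | bfbaefcbebabdbffcdedafbcddaabfbcc
  12 |  29 | bfbcc
  13 |  14 | bffcdedafbcddaabfbcc
  14 |  33 | c
  15 |   7 | cbebabdbffcdedafbcddaabfbcc
  16 |   0 | cbfbaefcbebabdbffcdedafbcddaabfbcc
  17 |  32 | cc
  18 |  24 | cddaabfbcc
  19 |  17 | cdedafbcddaabfbcc
  20 |  26 | daabfbcc
  21 |  20 | dafbcddaabfbcc
  22 |  13 | dbffcdedafbcddaabfbcc
  23 |  25 | ddaabfbcc
  24 |  18 | dedafbcddaabfbcc
  25 |   9 | ebabdbffcdedafbcddaabfbcc
  26 |  19 | edafbcddaabfbcc
  27 |   5 | efcbebabdbffcdedafbcddaabfbcc
  28 |   2 | fbaefcbebabdbffcdedafbcddaabfbcc
  29 |  30 | fbcc
  30 |  22 | fbcddaabfbcc
  31 |   6 | fcbebabdbffcdedafbcddaabfbcc
  32 |  16 | fcdedafbcddaabfbcc
  33 |  15 | ffcdedafbcddaabfbcc

[27, 11, 28, 4, 21, 10, 3, 31, 23, 12, 8, 1, 29, 14, 33, 7, 0, 32, 24, 17, 26, 20, 13, 25, 18, 9, 19, 5, 2, 30, 22, 6, 16, 15]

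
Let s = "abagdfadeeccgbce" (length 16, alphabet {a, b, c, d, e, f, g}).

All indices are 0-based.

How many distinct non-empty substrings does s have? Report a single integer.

127

rank | idx | suffix
   0 |   0 | abagdfadeeccgbce
   1 |   6 | adeeccgbce
   2 |   2 | agdfadeeccgbce
   3 |   1 | bagdfadeeccgbce
   4 |  13 | bce
   5 |  10 | ccgbce
   6 |  14 | ce
   7 |  11 | cgbce
   8 |   7 | deeccgbce
   9 |   4 | dfadeeccgbce
  10 |  15 | e
  11 |   9 | eccgbce
  12 |   8 | eeccgbce
  13 |   5 | fadeeccgbce
  14 |  12 | gbce
  15 |   3 | gdfadeeccgbce

SA = [0, 6, 2, 1, 13, 10, 14, 11, 7, 4, 15, 9, 8, 5, 12, 3]
i: (SA[i-1],SA[i]) lcp shared
  1: (0,6) 1 'a'
  2: (6,2) 1 'a'
  3: (2,1) 0 ''
  4: (1,13) 1 'b'
  5: (13,10) 0 ''
  6: (10,14) 1 'c'
  7: (14,11) 1 'c'
  8: (11,7) 0 ''
  9: (7,4) 1 'd'
  10: (4,15) 0 ''
  11: (15,9) 1 'e'
  12: (9,8) 1 'e'
  13: (8,5) 0 ''
  14: (5,12) 0 ''
  15: (12,3) 1 'g'

n(n+1)/2 = 16·17/2 = 136
Σ LCP = 0 + 1 + 1 + 0 + 1 + 0 + 1 + 1 + 0 + 1 + 0 + 1 + 1 + 0 + 0 + 1 = 9
distinct = 136 − 9 = 127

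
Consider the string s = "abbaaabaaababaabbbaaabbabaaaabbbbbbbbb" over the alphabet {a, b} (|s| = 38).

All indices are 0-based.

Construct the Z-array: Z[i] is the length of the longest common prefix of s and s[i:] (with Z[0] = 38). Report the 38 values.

[38, 0, 0, 1, 1, 2, 0, 1, 1, 2, 0, 2, 0, 1, 3, 0, 0, 0, 1, 1, 4, 0, 0, 2, 0, 1, 1, 1, 3, 0, 0, 0, 0, 0, 0, 0, 0, 0]

Z[0]=38
i=1: fresh scan; Z[1]=0
i=2: fresh scan; Z[2]=0
i=3: fresh scan; Z[3]=1 extend→box=[3,4)
i=4: fresh scan; Z[4]=1 extend→box=[4,5)
i=5: fresh scan; Z[5]=2 extend→box=[5,7)
i=6: min(r-i=1, Z[1]=0)=0; Z[6]=0
i=7: fresh scan; Z[7]=1 extend→box=[7,8)
i=8: fresh scan; Z[8]=1 extend→box=[8,9)
i=9: fresh scan; Z[9]=2 extend→box=[9,11)
i=10: min(r-i=1, Z[1]=0)=0; Z[10]=0
i=11: fresh scan; Z[11]=2 extend→box=[11,13)
i=12: min(r-i=1, Z[1]=0)=0; Z[12]=0
i=13: fresh scan; Z[13]=1 extend→box=[13,14)
i=14: fresh scan; Z[14]=3 extend→box=[14,17)
i=15: min(r-i=2, Z[1]=0)=0; Z[15]=0
i=16: min(r-i=1, Z[2]=0)=0; Z[16]=0
i=17: fresh scan; Z[17]=0
i=18: fresh scan; Z[18]=1 extend→box=[18,19)
i=19: fresh scan; Z[19]=1 extend→box=[19,20)
i=20: fresh scan; Z[20]=4 extend→box=[20,24)
i=21: min(r-i=3, Z[1]=0)=0; Z[21]=0
i=22: min(r-i=2, Z[2]=0)=0; Z[22]=0
i=23: min(r-i=1, Z[3]=1)=1; Z[23]=2 extend→box=[23,25)
i=24: min(r-i=1, Z[1]=0)=0; Z[24]=0
i=25: fresh scan; Z[25]=1 extend→box=[25,26)
i=26: fresh scan; Z[26]=1 extend→box=[26,27)
i=27: fresh scan; Z[27]=1 extend→box=[27,28)
i=28: fresh scan; Z[28]=3 extend→box=[28,31)
i=29: min(r-i=2, Z[1]=0)=0; Z[29]=0
i=30: min(r-i=1, Z[2]=0)=0; Z[30]=0
i=31: fresh scan; Z[31]=0
i=32: fresh scan; Z[32]=0
i=33: fresh scan; Z[33]=0
i=34: fresh scan; Z[34]=0
i=35: fresh scan; Z[35]=0
i=36: fresh scan; Z[36]=0
i=37: fresh scan; Z[37]=0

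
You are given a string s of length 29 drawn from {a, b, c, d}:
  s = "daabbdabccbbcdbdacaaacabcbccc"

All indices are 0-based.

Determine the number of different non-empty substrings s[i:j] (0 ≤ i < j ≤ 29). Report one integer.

390

sorted suffixes:
  #0 SA[0]=18  'aaacabcbccc'
  #1 SA[1]=1  'aabbdabccbbcdbdacaaacabcbccc'
  #2 SA[2]=19  'aacabcbccc'
  #3 SA[3]=2  'abbdabccbbcdbdacaaacabcbccc'
  #4 SA[4]=22  'abcbccc'
  #5 SA[5]=6  'abccbbcdbdacaaacabcbccc'
  #6 SA[6]=16  'acaaacabcbccc'
  #7 SA[7]=20  'acabcbccc'
  #8 SA[8]=10  'bbcdbdacaaacabcbccc'
  #9 SA[9]=3  'bbdabccbbcdbdacaaacabcbccc'
  #10 SA[10]=23  'bcbccc'
  #11 SA[11]=7  'bccbbcdbdacaaacabcbccc'
  #12 SA[12]=25  'bccc'
  #13 SA[13]=11  'bcdbdacaaacabcbccc'
  #14 SA[14]=4  'bdabccbbcdbdacaaacabcbccc'
  #15 SA[15]=14  'bdacaaacabcbccc'
  #16 SA[16]=28  'c'
  #17 SA[17]=17  'caaacabcbccc'
  #18 SA[18]=21  'cabcbccc'
  #19 SA[19]=9  'cbbcdbdacaaacabcbccc'
  #20 SA[20]=24  'cbccc'
  #21 SA[21]=27  'cc'
  #22 SA[22]=8  'ccbbcdbdacaaacabcbccc'
  #23 SA[23]=26  'ccc'
  #24 SA[24]=12  'cdbdacaaacabcbccc'
  #25 SA[25]=0  'daabbdabccbbcdbdacaaacabcbccc'
  #26 SA[26]=5  'dabccbbcdbdacaaacabcbccc'
  #27 SA[27]=15  'dacaaacabcbccc'
  #28 SA[28]=13  'dbdacaaacabcbccc'

SA = [18, 1, 19, 2, 22, 6, 16, 20, 10, 3, 23, 7, 25, 11, 4, 14, 28, 17, 21, 9, 24, 27, 8, 26, 12, 0, 5, 15, 13]
rank  pair      lcp
   1  s[18:],s[1:]  2  'aa'
   2  s[1:],s[19:]  2  'aa'
   3  s[19:],s[2:]  1  'a'
   4  s[2:],s[22:]  2  'ab'
   5  s[22:],s[6:]  3  'abc'
   6  s[6:],s[16:]  1  'a'
   7  s[16:],s[20:]  3  'aca'
   8  s[20:],s[10:]  0  ''
   9  s[10:],s[3:]  2  'bb'
  10  s[3:],s[23:]  1  'b'
  11  s[23:],s[7:]  2  'bc'
  12  s[7:],s[25:]  3  'bcc'
  13  s[25:],s[11:]  2  'bc'
  14  s[11:],s[4:]  1  'b'
  15  s[4:],s[14:]  3  'bda'
  16  s[14:],s[28:]  0  ''
  17  s[28:],s[17:]  1  'c'
  18  s[17:],s[21:]  2  'ca'
  19  s[21:],s[9:]  1  'c'
  20  s[9:],s[24:]  2  'cb'
  21  s[24:],s[27:]  1  'c'
  22  s[27:],s[8:]  2  'cc'
  23  s[8:],s[26:]  2  'cc'
  24  s[26:],s[12:]  1  'c'
  25  s[12:],s[0:]  0  ''
  26  s[0:],s[5:]  2  'da'
  27  s[5:],s[15:]  2  'da'
  28  s[15:],s[13:]  1  'd'

n(n+1)/2 = 29·30/2 = 435
Σ LCP = 0 + 2 + 2 + 1 + 2 + 3 + 1 + 3 + 0 + 2 + 1 + 2 + 3 + 2 + 1 + 3 + 0 + 1 + 2 + 1 + 2 + 1 + 2 + 2 + 1 + 0 + 2 + 2 + 1 = 45
distinct = 435 − 45 = 390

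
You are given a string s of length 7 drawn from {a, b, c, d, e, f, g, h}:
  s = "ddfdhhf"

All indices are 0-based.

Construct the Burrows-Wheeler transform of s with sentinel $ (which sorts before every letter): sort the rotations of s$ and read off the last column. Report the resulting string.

rank  rotation  last
    0  $ddfdhhf  f
    1  ddfdhhf$  $
    2  dfdhhf$d  d
    3  dhhf$ddf  f
    4  f$ddfdhh  h
    5  fdhhf$dd  d
    6  hf$ddfdh  h
    7  hhf$ddfd  d

f$dfhdhd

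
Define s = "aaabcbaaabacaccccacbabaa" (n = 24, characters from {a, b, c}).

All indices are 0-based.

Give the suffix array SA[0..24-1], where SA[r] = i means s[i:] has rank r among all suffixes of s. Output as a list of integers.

rank | idx | suffix
   0 |  23 | a
   1 |  22 | aa
   2 |   6 | aaabacaccccacbabaa
   3 |   0 | aaabcbaaabacaccccacbabaa
   4 |   7 | aabacaccccacbabaa
   5 |   1 | aabcbaaabacaccccacbabaa
   6 |  20 | abaa
   7 |   8 | abacaccccacbabaa
   8 |   2 | abcbaaabacaccccacbabaa
   9 |  10 | acaccccacbabaa
  10 |  17 | acbabaa
  11 |  12 | accccacbabaa
  12 |  21 | baa
  13 |   5 | baaabacaccccacbabaa
  14 |  19 | babaa
  15 |   9 | bacaccccacbabaa
  16 |   3 | bcbaaabacaccccacbabaa
  17 |  16 | cacbabaa
  18 |  11 | caccccacbabaa
  19 |   4 | cbaaabacaccccacbabaa
  20 |  18 | cbabaa
  21 |  15 | ccacbabaa
  22 |  14 | cccacbabaa
  23 |  13 | ccccacbabaa

[23, 22, 6, 0, 7, 1, 20, 8, 2, 10, 17, 12, 21, 5, 19, 9, 3, 16, 11, 4, 18, 15, 14, 13]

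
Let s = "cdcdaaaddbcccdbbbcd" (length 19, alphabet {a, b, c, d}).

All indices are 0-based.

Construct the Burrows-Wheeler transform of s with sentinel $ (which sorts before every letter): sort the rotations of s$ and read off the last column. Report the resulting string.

ddaadbdbbcbdc$cccdca

rank  rotation              last
    0  $cdcdaaaddbcccdbbbcd  d
    1  aaaddbcccdbbbcd$cdcd  d
    2  aaddbcccdbbbcd$cdcda  a
    3  addbcccdbbbcd$cdcdaa  a
    4  bbbcd$cdcdaaaddbcccd  d
    5  bbcd$cdcdaaaddbcccdb  b
    6  bcccdbbbcd$cdcdaaadd  d
    7  bcd$cdcdaaaddbcccdbb  b
    8  cccdbbbcd$cdcdaaaddb  b
    9  ccdbbbcd$cdcdaaaddbc  c
   10  cd$cdcdaaaddbcccdbbb  b
   11  cdaaaddbcccdbbbcd$cd  d
   12  cdbbbcd$cdcdaaaddbcc  c
   13  cdcdaaaddbcccdbbbcd$  $
   14  d$cdcdaaaddbcccdbbbc  c
   15  daaaddbcccdbbbcd$cdc  c
   16  dbbbcd$cdcdaaaddbccc  c
   17  dbcccdbbbcd$cdcdaaad  d
   18  dcdaaaddbcccdbbbcd$c  c
   19  ddbcccdbbbcd$cdcdaaa  a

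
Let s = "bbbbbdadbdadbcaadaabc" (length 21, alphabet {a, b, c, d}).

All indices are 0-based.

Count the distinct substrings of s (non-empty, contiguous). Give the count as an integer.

194

rank→(start, suffix):
  0 → (17, 'aabc')
  1 → (14, 'aadaabc')
  2 → (18, 'abc')
  3 → (15, 'adaabc')
  4 → (10, 'adbcaadaabc')
  5 → (6, 'adbdadbcaadaabc')
  6 → (0, 'bbbbbdadbdadbcaadaabc')
  7 → (1, 'bbbbdadbdadbcaadaabc')
  8 → (2, 'bbbdadbdadbcaadaabc')
  9 → (3, 'bbdadbdadbcaadaabc')
  10 → (19, 'bc')
  11 → (12, 'bcaadaabc')
  12 → (8, 'bdadbcaadaabc')
  13 → (4, 'bdadbdadbcaadaabc')
  14 → (20, 'c')
  15 → (13, 'caadaabc')
  16 → (16, 'daabc')
  17 → (9, 'dadbcaadaabc')
  18 → (5, 'dadbdadbcaadaabc')
  19 → (11, 'dbcaadaabc')
  20 → (7, 'dbdadbcaadaabc')

SA = [17, 14, 18, 15, 10, 6, 0, 1, 2, 3, 19, 12, 8, 4, 20, 13, 16, 9, 5, 11, 7]
[i] adj suffixes → lcp
  [1] 17/14 → 2 ('aa')
  [2] 14/18 → 1 ('a')
  [3] 18/15 → 1 ('a')
  [4] 15/10 → 2 ('ad')
  [5] 10/6 → 3 ('adb')
  [6] 6/0 → 0 ('')
  [7] 0/1 → 4 ('bbbb')
  [8] 1/2 → 3 ('bbb')
  [9] 2/3 → 2 ('bb')
  [10] 3/19 → 1 ('b')
  [11] 19/12 → 2 ('bc')
  [12] 12/8 → 1 ('b')
  [13] 8/4 → 5 ('bdadb')
  [14] 4/20 → 0 ('')
  [15] 20/13 → 1 ('c')
  [16] 13/16 → 0 ('')
  [17] 16/9 → 2 ('da')
  [18] 9/5 → 4 ('dadb')
  [19] 5/11 → 1 ('d')
  [20] 11/7 → 2 ('db')

n(n+1)/2 = 21·22/2 = 231
Σ LCP = 0 + 2 + 1 + 1 + 2 + 3 + 0 + 4 + 3 + 2 + 1 + 2 + 1 + 5 + 0 + 1 + 0 + 2 + 4 + 1 + 2 = 37
distinct = 231 − 37 = 194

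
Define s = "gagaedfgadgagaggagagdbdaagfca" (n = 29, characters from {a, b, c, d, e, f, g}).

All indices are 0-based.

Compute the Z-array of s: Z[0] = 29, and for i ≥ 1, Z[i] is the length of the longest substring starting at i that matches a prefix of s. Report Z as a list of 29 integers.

Z[0]=29
i=1: fresh scan; Z[1]=0
i=2: fresh scan; Z[2]=2 scan→box=[2,4)
i=3: min(r-i=1, Z[1]=0)=0; Z[3]=0
i=4: fresh scan; Z[4]=0
i=5: fresh scan; Z[5]=0
i=6: fresh scan; Z[6]=0
i=7: fresh scan; Z[7]=2 scan→box=[7,9)
i=8: min(r-i=1, Z[1]=0)=0; Z[8]=0
i=9: fresh scan; Z[9]=0
i=10: fresh scan; Z[10]=4 scan→box=[10,14)
i=11: min(r-i=3, Z[1]=0)=0; Z[11]=0
i=12: min(r-i=2, Z[2]=2)=2; Z[12]=3 scan→box=[12,15)
i=13: min(r-i=2, Z[1]=0)=0; Z[13]=0
i=14: min(r-i=1, Z[2]=2)=1; Z[14]=1
i=15: fresh scan; Z[15]=4 scan→box=[15,19)
i=16: min(r-i=3, Z[1]=0)=0; Z[16]=0
i=17: min(r-i=2, Z[2]=2)=2; Z[17]=3 scan→box=[17,20)
i=18: min(r-i=2, Z[1]=0)=0; Z[18]=0
i=19: min(r-i=1, Z[2]=2)=1; Z[19]=1
i=20: fresh scan; Z[20]=0
i=21: fresh scan; Z[21]=0
i=22: fresh scan; Z[22]=0
i=23: fresh scan; Z[23]=0
i=24: fresh scan; Z[24]=0
i=25: fresh scan; Z[25]=1 scan→box=[25,26)
i=26: fresh scan; Z[26]=0
i=27: fresh scan; Z[27]=0
i=28: fresh scan; Z[28]=0

[29, 0, 2, 0, 0, 0, 0, 2, 0, 0, 4, 0, 3, 0, 1, 4, 0, 3, 0, 1, 0, 0, 0, 0, 0, 1, 0, 0, 0]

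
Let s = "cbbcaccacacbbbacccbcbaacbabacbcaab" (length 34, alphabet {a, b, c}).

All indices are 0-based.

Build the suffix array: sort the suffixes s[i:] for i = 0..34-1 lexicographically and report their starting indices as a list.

[31, 21, 32, 25, 7, 22, 9, 27, 4, 14, 33, 20, 24, 26, 13, 12, 11, 1, 29, 2, 18, 30, 6, 8, 3, 19, 23, 10, 0, 28, 17, 5, 16, 15]

rank→(start, suffix):
  0 → (31, 'aab')
  1 → (21, 'aacbabacbcaab')
  2 → (32, 'ab')
  3 → (25, 'abacbcaab')
  4 → (7, 'acacbbbacccbcbaacbabacbcaab')
  5 → (22, 'acbabacbcaab')
  6 → (9, 'acbbbacccbcbaacbabacbcaab')
  7 → (27, 'acbcaab')
  8 → (4, 'accacacbbbacccbcbaacbabacbcaab')
  9 → (14, 'acccbcbaacbabacbcaab')
  10 → (33, 'b')
  11 → (20, 'baacbabacbcaab')
  12 → (24, 'babacbcaab')
  13 → (26, 'bacbcaab')
  14 → (13, 'bacccbcbaacbabacbcaab')
  15 → (12, 'bbacccbcbaacbabacbcaab')
  16 → (11, 'bbbacccbcbaacbabacbcaab')
  17 → (1, 'bbcaccacacbbbacccbcbaacbabacbcaab')
  18 → (29, 'bcaab')
  19 → (2, 'bcaccacacbbbacccbcbaacbabacbcaab')
  20 → (18, 'bcbaacbabacbcaab')
  21 → (30, 'caab')
  22 → (6, 'cacacbbbacccbcbaacbabacbcaab')
  23 → (8, 'cacbbbacccbcbaacbabacbcaab')
  24 → (3, 'caccacacbbbacccbcbaacbabacbcaab')
  25 → (19, 'cbaacbabacbcaab')
  26 → (23, 'cbabacbcaab')
  27 → (10, 'cbbbacccbcbaacbabacbcaab')
  28 → (0, 'cbbcaccacacbbbacccbcbaacbabacbcaab')
  29 → (28, 'cbcaab')
  30 → (17, 'cbcbaacbabacbcaab')
  31 → (5, 'ccacacbbbacccbcbaacbabacbcaab')
  32 → (16, 'ccbcbaacbabacbcaab')
  33 → (15, 'cccbcbaacbabacbcaab')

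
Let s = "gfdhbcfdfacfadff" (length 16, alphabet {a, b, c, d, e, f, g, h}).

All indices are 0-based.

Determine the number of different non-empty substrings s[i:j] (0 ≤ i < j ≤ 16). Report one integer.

123

sorted suffixes:
  #0 SA[0]=9  'acfadff'
  #1 SA[1]=12  'adff'
  #2 SA[2]=4  'bcfdfacfadff'
  #3 SA[3]=10  'cfadff'
  #4 SA[4]=5  'cfdfacfadff'
  #5 SA[5]=7  'dfacfadff'
  #6 SA[6]=13  'dff'
  #7 SA[7]=2  'dhbcfdfacfadff'
  #8 SA[8]=15  'f'
  #9 SA[9]=8  'facfadff'
  #10 SA[10]=11  'fadff'
  #11 SA[11]=6  'fdfacfadff'
  #12 SA[12]=1  'fdhbcfdfacfadff'
  #13 SA[13]=14  'ff'
  #14 SA[14]=0  'gfdhbcfdfacfadff'
  #15 SA[15]=3  'hbcfdfacfadff'

SA = [9, 12, 4, 10, 5, 7, 13, 2, 15, 8, 11, 6, 1, 14, 0, 3]
rank  pair      lcp
   1  s[9:],s[12:]  1  'a'
   2  s[12:],s[4:]  0  ''
   3  s[4:],s[10:]  0  ''
   4  s[10:],s[5:]  2  'cf'
   5  s[5:],s[7:]  0  ''
   6  s[7:],s[13:]  2  'df'
   7  s[13:],s[2:]  1  'd'
   8  s[2:],s[15:]  0  ''
   9  s[15:],s[8:]  1  'f'
  10  s[8:],s[11:]  2  'fa'
  11  s[11:],s[6:]  1  'f'
  12  s[6:],s[1:]  2  'fd'
  13  s[1:],s[14:]  1  'f'
  14  s[14:],s[0:]  0  ''
  15  s[0:],s[3:]  0  ''

n(n+1)/2 = 16·17/2 = 136
Σ LCP = 0 + 1 + 0 + 0 + 2 + 0 + 2 + 1 + 0 + 1 + 2 + 1 + 2 + 1 + 0 + 0 = 13
distinct = 136 − 13 = 123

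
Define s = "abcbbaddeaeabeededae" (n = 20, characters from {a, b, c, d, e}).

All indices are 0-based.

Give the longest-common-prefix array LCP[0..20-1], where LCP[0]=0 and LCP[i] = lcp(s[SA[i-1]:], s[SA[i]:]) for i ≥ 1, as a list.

rank→(start, suffix):
  0 → (0, 'abcbbaddeaeabeededae')
  1 → (11, 'abeededae')
  2 → (5, 'addeaeabeededae')
  3 → (18, 'ae')
  4 → (9, 'aeabeededae')
  5 → (4, 'baddeaeabeededae')
  6 → (3, 'bbaddeaeabeededae')
  7 → (1, 'bcbbaddeaeabeededae')
  8 → (12, 'beededae')
  9 → (2, 'cbbaddeaeabeededae')
  10 → (17, 'dae')
  11 → (6, 'ddeaeabeededae')
  12 → (7, 'deaeabeededae')
  13 → (15, 'dedae')
  14 → (19, 'e')
  15 → (10, 'eabeededae')
  16 → (8, 'eaeabeededae')
  17 → (16, 'edae')
  18 → (14, 'ededae')
  19 → (13, 'eededae')

SA = [0, 11, 5, 18, 9, 4, 3, 1, 12, 2, 17, 6, 7, 15, 19, 10, 8, 16, 14, 13]
rank  pair      lcp
   1  s[0:],s[11:]  2  'ab'
   2  s[11:],s[5:]  1  'a'
   3  s[5:],s[18:]  1  'a'
   4  s[18:],s[9:]  2  'ae'
   5  s[9:],s[4:]  0  ''
   6  s[4:],s[3:]  1  'b'
   7  s[3:],s[1:]  1  'b'
   8  s[1:],s[12:]  1  'b'
   9  s[12:],s[2:]  0  ''
  10  s[2:],s[17:]  0  ''
  11  s[17:],s[6:]  1  'd'
  12  s[6:],s[7:]  1  'd'
  13  s[7:],s[15:]  2  'de'
  14  s[15:],s[19:]  0  ''
  15  s[19:],s[10:]  1  'e'
  16  s[10:],s[8:]  2  'ea'
  17  s[8:],s[16:]  1  'e'
  18  s[16:],s[14:]  2  'ed'
  19  s[14:],s[13:]  1  'e'

[0, 2, 1, 1, 2, 0, 1, 1, 1, 0, 0, 1, 1, 2, 0, 1, 2, 1, 2, 1]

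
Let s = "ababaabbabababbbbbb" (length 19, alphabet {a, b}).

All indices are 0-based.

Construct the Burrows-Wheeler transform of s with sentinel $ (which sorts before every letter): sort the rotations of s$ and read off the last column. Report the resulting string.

rank  rotation              last
    0  $ababaabbabababbbbbb  b
    1  aabbabababbbbbb$abab  b
    2  abaabbabababbbbbb$ab  b
    3  ababaabbabababbbbbb$  $
    4  abababbbbbb$ababaabb  b
    5  ababbbbbb$ababaabbab  b
    6  abbabababbbbbb$ababa  a
    7  abbbbbb$ababaabbabab  b
    8  b$ababaabbabababbbbb  b
    9  baabbabababbbbbb$aba  a
   10  babaabbabababbbbbb$a  a
   11  babababbbbbb$ababaab  b
   12  bababbbbbb$ababaabba  a
   13  babbbbbb$ababaabbaba  a
   14  bb$ababaabbabababbbb  b
   15  bbabababbbbbb$ababaa  a
   16  bbb$ababaabbabababbb  b
   17  bbbb$ababaabbabababb  b
   18  bbbbb$ababaabbababab  b
   19  bbbbbb$ababaabbababa  a

bbb$bbabbaabaababbba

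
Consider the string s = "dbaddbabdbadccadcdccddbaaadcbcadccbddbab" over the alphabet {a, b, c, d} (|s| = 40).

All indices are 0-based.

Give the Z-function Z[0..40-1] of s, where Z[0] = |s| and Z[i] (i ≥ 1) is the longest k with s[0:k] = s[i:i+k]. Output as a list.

Z[0]=40
i=1: fresh scan; Z[1]=0
i=2: fresh scan; Z[2]=0
i=3: fresh scan; Z[3]=1 scan→box=[3,4)
i=4: fresh scan; Z[4]=3 scan→box=[4,7)
i=5: min(r-i=2, Z[1]=0)=0; Z[5]=0
i=6: min(r-i=1, Z[2]=0)=0; Z[6]=0
i=7: fresh scan; Z[7]=0
i=8: fresh scan; Z[8]=4 scan→box=[8,12)
i=9: min(r-i=3, Z[1]=0)=0; Z[9]=0
i=10: min(r-i=2, Z[2]=0)=0; Z[10]=0
i=11: min(r-i=1, Z[3]=1)=1; Z[11]=1
i=12: fresh scan; Z[12]=0
i=13: fresh scan; Z[13]=0
i=14: fresh scan; Z[14]=0
i=15: fresh scan; Z[15]=1 scan→box=[15,16)
i=16: fresh scan; Z[16]=0
i=17: fresh scan; Z[17]=1 scan→box=[17,18)
i=18: fresh scan; Z[18]=0
i=19: fresh scan; Z[19]=0
i=20: fresh scan; Z[20]=1 scan→box=[20,21)
i=21: fresh scan; Z[21]=3 scan→box=[21,24)
i=22: min(r-i=2, Z[1]=0)=0; Z[22]=0
i=23: min(r-i=1, Z[2]=0)=0; Z[23]=0
i=24: fresh scan; Z[24]=0
i=25: fresh scan; Z[25]=0
i=26: fresh scan; Z[26]=1 scan→box=[26,27)
i=27: fresh scan; Z[27]=0
i=28: fresh scan; Z[28]=0
i=29: fresh scan; Z[29]=0
i=30: fresh scan; Z[30]=0
i=31: fresh scan; Z[31]=1 scan→box=[31,32)
i=32: fresh scan; Z[32]=0
i=33: fresh scan; Z[33]=0
i=34: fresh scan; Z[34]=0
i=35: fresh scan; Z[35]=1 scan→box=[35,36)
i=36: fresh scan; Z[36]=3 scan→box=[36,39)
i=37: min(r-i=2, Z[1]=0)=0; Z[37]=0
i=38: min(r-i=1, Z[2]=0)=0; Z[38]=0
i=39: fresh scan; Z[39]=0

[40, 0, 0, 1, 3, 0, 0, 0, 4, 0, 0, 1, 0, 0, 0, 1, 0, 1, 0, 0, 1, 3, 0, 0, 0, 0, 1, 0, 0, 0, 0, 1, 0, 0, 0, 1, 3, 0, 0, 0]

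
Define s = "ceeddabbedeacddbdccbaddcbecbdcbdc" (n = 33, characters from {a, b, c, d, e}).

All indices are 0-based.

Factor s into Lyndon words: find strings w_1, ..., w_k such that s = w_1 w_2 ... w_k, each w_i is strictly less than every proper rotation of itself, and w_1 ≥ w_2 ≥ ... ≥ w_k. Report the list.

emit factor 1: 'ceedd' (i=0, period=5)
emit factor 2: 'abbedeacddbdccbaddcbecbdcbdc' (i=5, period=28)

["ceedd", "abbedeacddbdccbaddcbecbdcbdc"]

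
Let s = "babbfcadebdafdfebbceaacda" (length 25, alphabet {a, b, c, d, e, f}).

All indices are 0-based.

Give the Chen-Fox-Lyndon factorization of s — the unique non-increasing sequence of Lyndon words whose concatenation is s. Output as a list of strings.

["b", "abbfcadebdafdfebbce", "aacd", "a"]

emit factor 1: 'b' (i=0, period=1)
emit factor 2: 'abbfcadebdafdfebbce' (i=1, period=19)
emit factor 3: 'aacd' (i=20, period=4)
emit factor 4: 'a' (i=24, period=1)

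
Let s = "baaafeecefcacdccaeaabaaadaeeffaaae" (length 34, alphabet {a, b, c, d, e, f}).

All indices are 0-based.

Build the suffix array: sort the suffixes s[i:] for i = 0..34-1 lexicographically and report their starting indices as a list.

rank | idx | suffix
   0 |  21 | aaadaeeffaaae
   1 |  30 | aaae
   2 |   1 | aaafeecefcacdccaeaabaaadaeeffaaae
   3 |  18 | aabaaadaeeffaaae
   4 |  22 | aadaeeffaaae
   5 |  31 | aae
   6 |   2 | aafeecefcacdccaeaabaaadaeeffaaae
   7 |  19 | abaaadaeeffaaae
   8 |  11 | acdccaeaabaaadaeeffaaae
   9 |  23 | adaeeffaaae
  10 |  32 | ae
  11 |  16 | aeaabaaadaeeffaaae
  12 |  25 | aeeffaaae
  13 |   3 | afeecefcacdccaeaabaaadaeeffaaae
  14 |  20 | baaadaeeffaaae
  15 |   0 | baaafeecefcacdccaeaabaaadaeeffaaae
  16 |  10 | cacdccaeaabaaadaeeffaaae
  17 |  15 | caeaabaaadaeeffaaae
  18 |  14 | ccaeaabaaadaeeffaaae
  19 |  12 | cdccaeaabaaadaeeffaaae
  20 |   7 | cefcacdccaeaabaaadaeeffaaae
  21 |  24 | daeeffaaae
  22 |  13 | dccaeaabaaadaeeffaaae
  23 |  33 | e
  24 |  17 | eaabaaadaeeffaaae
  25 |   6 | ecefcacdccaeaabaaadaeeffaaae
  26 |   5 | eecefcacdccaeaabaaadaeeffaaae
  27 |  26 | eeffaaae
  28 |   8 | efcacdccaeaabaaadaeeffaaae
  29 |  27 | effaaae
  30 |  29 | faaae
  31 |   9 | fcacdccaeaabaaadaeeffaaae
  32 |   4 | feecefcacdccaeaabaaadaeeffaaae
  33 |  28 | ffaaae

[21, 30, 1, 18, 22, 31, 2, 19, 11, 23, 32, 16, 25, 3, 20, 0, 10, 15, 14, 12, 7, 24, 13, 33, 17, 6, 5, 26, 8, 27, 29, 9, 4, 28]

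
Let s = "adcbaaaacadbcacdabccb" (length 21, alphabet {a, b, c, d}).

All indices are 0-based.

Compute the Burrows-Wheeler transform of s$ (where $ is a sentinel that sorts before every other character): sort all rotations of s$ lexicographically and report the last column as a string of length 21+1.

rank  rotation                last
    0  $adcbaaaacadbcacdabccb  b
    1  aaaacadbcacdabccb$adcb  b
    2  aaacadbcacdabccb$adcba  a
    3  aacadbcacdabccb$adcbaa  a
    4  abccb$adcbaaaacadbcacd  d
    5  acadbcacdabccb$adcbaaa  a
    6  acdabccb$adcbaaaacadbc  c
    7  adbcacdabccb$adcbaaaac  c
    8  adcbaaaacadbcacdabccb$  $
    9  b$adcbaaaacadbcacdabcc  c
   10  baaaacadbcacdabccb$adc  c
   11  bcacdabccb$adcbaaaacad  d
   12  bccb$adcbaaaacadbcacda  a
   13  cacdabccb$adcbaaaacadb  b
   14  cadbcacdabccb$adcbaaaa  a
   15  cb$adcbaaaacadbcacdabc  c
   16  cbaaaacadbcacdabccb$ad  d
   17  ccb$adcbaaaacadbcacdab  b
   18  cdabccb$adcbaaaacadbca  a
   19  dabccb$adcbaaaacadbcac  c
   20  dbcacdabccb$adcbaaaaca  a
   21  dcbaaaacadbcacdabccb$a  a

bbaadacc$ccdabacdbacaa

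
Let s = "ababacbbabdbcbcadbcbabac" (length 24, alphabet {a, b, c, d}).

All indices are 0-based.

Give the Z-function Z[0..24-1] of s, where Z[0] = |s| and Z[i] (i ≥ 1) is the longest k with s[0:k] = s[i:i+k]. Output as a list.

Z[0]=24
i=1: outside box; Z[1]=0
i=2: outside box; Z[2]=3 extend→box=[2,5)
i=3: min(r-i=2, Z[1]=0)=0; Z[3]=0
i=4: min(r-i=1, Z[2]=3)=1; Z[4]=1
i=5: outside box; Z[5]=0
i=6: outside box; Z[6]=0
i=7: outside box; Z[7]=0
i=8: outside box; Z[8]=2 extend→box=[8,10)
i=9: min(r-i=1, Z[1]=0)=0; Z[9]=0
i=10: outside box; Z[10]=0
i=11: outside box; Z[11]=0
i=12: outside box; Z[12]=0
i=13: outside box; Z[13]=0
i=14: outside box; Z[14]=0
i=15: outside box; Z[15]=1 extend→box=[15,16)
i=16: outside box; Z[16]=0
i=17: outside box; Z[17]=0
i=18: outside box; Z[18]=0
i=19: outside box; Z[19]=0
i=20: outside box; Z[20]=3 extend→box=[20,23)
i=21: min(r-i=2, Z[1]=0)=0; Z[21]=0
i=22: min(r-i=1, Z[2]=3)=1; Z[22]=1
i=23: outside box; Z[23]=0

[24, 0, 3, 0, 1, 0, 0, 0, 2, 0, 0, 0, 0, 0, 0, 1, 0, 0, 0, 0, 3, 0, 1, 0]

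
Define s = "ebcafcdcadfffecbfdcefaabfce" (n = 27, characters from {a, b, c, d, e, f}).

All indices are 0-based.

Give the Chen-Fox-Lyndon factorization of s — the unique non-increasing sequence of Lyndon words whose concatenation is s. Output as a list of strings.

emit factor 1: 'e' (i=0, period=1)
emit factor 2: 'bc' (i=1, period=2)
emit factor 3: 'afcdc' (i=3, period=5)
emit factor 4: 'adfffecbfdcef' (i=8, period=13)
emit factor 5: 'aabfce' (i=21, period=6)

["e", "bc", "afcdc", "adfffecbfdcef", "aabfce"]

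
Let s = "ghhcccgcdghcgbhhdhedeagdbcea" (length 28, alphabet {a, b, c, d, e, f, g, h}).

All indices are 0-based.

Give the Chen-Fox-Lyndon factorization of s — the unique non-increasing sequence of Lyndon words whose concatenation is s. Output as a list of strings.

["ghh", "cccgcdghcg", "bhhdhede", "agdbce", "a"]

emit factor 1: 'ghh' (i=0, period=3)
emit factor 2: 'cccgcdghcg' (i=3, period=10)
emit factor 3: 'bhhdhede' (i=13, period=8)
emit factor 4: 'agdbce' (i=21, period=6)
emit factor 5: 'a' (i=27, period=1)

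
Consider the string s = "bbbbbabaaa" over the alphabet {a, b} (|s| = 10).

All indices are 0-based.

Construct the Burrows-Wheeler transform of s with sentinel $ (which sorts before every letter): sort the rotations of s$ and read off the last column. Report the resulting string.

aaabbabbbb$

rank  rotation     last
    0  $bbbbbabaaa  a
    1  a$bbbbbabaa  a
    2  aa$bbbbbaba  a
    3  aaa$bbbbbab  b
    4  abaaa$bbbbb  b
    5  baaa$bbbbba  a
    6  babaaa$bbbb  b
    7  bbabaaa$bbb  b
    8  bbbabaaa$bb  b
    9  bbbbabaaa$b  b
   10  bbbbbabaaa$  $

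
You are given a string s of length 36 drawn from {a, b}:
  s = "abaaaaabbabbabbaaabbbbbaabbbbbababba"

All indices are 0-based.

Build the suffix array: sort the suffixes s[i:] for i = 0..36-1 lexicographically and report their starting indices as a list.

rank | idx | suffix
   0 |  35 | a
   1 |   2 | aaaaabbabbabbaaabbbbbaabbbbbababba
   2 |   3 | aaaabbabbabbaaabbbbbaabbbbbababba
   3 |   4 | aaabbabbabbaaabbbbbaabbbbbababba
   4 |  15 | aaabbbbbaabbbbbababba
   5 |   5 | aabbabbabbaaabbbbbaabbbbbababba
   6 |  16 | aabbbbbaabbbbbababba
   7 |  23 | aabbbbbababba
   8 |   0 | abaaaaabbabbabbaaabbbbbaabbbbbababba
   9 |  30 | ababba
  10 |  32 | abba
  11 |  12 | abbaaabbbbbaabbbbbababba
  12 |   9 | abbabbaaabbbbbaabbbbbababba
  13 |   6 | abbabbabbaaabbbbbaabbbbbababba
  14 |  17 | abbbbbaabbbbbababba
  15 |  24 | abbbbbababba
  16 |  34 | ba
  17 |   1 | baaaaabbabbabbaaabbbbbaabbbbbababba
  18 |  14 | baaabbbbbaabbbbbababba
  19 |  22 | baabbbbbababba
  20 |  29 | bababba
  21 |  31 | babba
  22 |  11 | babbaaabbbbbaabbbbbababba
  23 |   8 | babbabbaaabbbbbaabbbbbababba
  24 |  33 | bba
  25 |  13 | bbaaabbbbbaabbbbbababba
  26 |  21 | bbaabbbbbababba
  27 |  28 | bbababba
  28 |  10 | bbabbaaabbbbbaabbbbbababba
  29 |   7 | bbabbabbaaabbbbbaabbbbbababba
  30 |  20 | bbbaabbbbbababba
  31 |  27 | bbbababba
  32 |  19 | bbbbaabbbbbababba
  33 |  26 | bbbbababba
  34 |  18 | bbbbbaabbbbbababba
  35 |  25 | bbbbbababba

[35, 2, 3, 4, 15, 5, 16, 23, 0, 30, 32, 12, 9, 6, 17, 24, 34, 1, 14, 22, 29, 31, 11, 8, 33, 13, 21, 28, 10, 7, 20, 27, 19, 26, 18, 25]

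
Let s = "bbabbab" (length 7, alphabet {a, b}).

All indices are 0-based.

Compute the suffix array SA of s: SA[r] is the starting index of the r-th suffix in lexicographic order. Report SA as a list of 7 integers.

[5, 2, 6, 4, 1, 3, 0]

sorted suffixes:
  #0 SA[0]=5  'ab'
  #1 SA[1]=2  'abbab'
  #2 SA[2]=6  'b'
  #3 SA[3]=4  'bab'
  #4 SA[4]=1  'babbab'
  #5 SA[5]=3  'bbab'
  #6 SA[6]=0  'bbabbab'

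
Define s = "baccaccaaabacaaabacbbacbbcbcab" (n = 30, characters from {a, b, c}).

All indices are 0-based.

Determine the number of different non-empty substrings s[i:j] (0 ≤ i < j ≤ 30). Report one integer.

393

sorted suffixes:
  #0 SA[0]=7  'aaabacaaabacbbacbbcbcab'
  #1 SA[1]=13  'aaabacbbacbbcbcab'
  #2 SA[2]=8  'aabacaaabacbbacbbcbcab'
  #3 SA[3]=14  'aabacbbacbbcbcab'
  #4 SA[4]=28  'ab'
  #5 SA[5]=9  'abacaaabacbbacbbcbcab'
  #6 SA[6]=15  'abacbbacbbcbcab'
  #7 SA[7]=11  'acaaabacbbacbbcbcab'
  #8 SA[8]=17  'acbbacbbcbcab'
  #9 SA[9]=21  'acbbcbcab'
  #10 SA[10]=4  'accaaabacaaabacbbacbbcbcab'
  #11 SA[11]=1  'accaccaaabacaaabacbbacbbcbcab'
  #12 SA[12]=29  'b'
  #13 SA[13]=10  'bacaaabacbbacbbcbcab'
  #14 SA[14]=16  'bacbbacbbcbcab'
  #15 SA[15]=20  'bacbbcbcab'
  #16 SA[16]=0  'baccaccaaabacaaabacbbacbbcbcab'
  #17 SA[17]=19  'bbacbbcbcab'
  #18 SA[18]=23  'bbcbcab'
  #19 SA[19]=26  'bcab'
  #20 SA[20]=24  'bcbcab'
  #21 SA[21]=6  'caaabacaaabacbbacbbcbcab'
  #22 SA[22]=12  'caaabacbbacbbcbcab'
  #23 SA[23]=27  'cab'
  #24 SA[24]=3  'caccaaabacaaabacbbacbbcbcab'
  #25 SA[25]=18  'cbbacbbcbcab'
  #26 SA[26]=22  'cbbcbcab'
  #27 SA[27]=25  'cbcab'
  #28 SA[28]=5  'ccaaabacaaabacbbacbbcbcab'
  #29 SA[29]=2  'ccaccaaabacaaabacbbacbbcbcab'

SA = [7, 13, 8, 14, 28, 9, 15, 11, 17, 21, 4, 1, 29, 10, 16, 20, 0, 19, 23, 26, 24, 6, 12, 27, 3, 18, 22, 25, 5, 2]
i: (SA[i-1],SA[i]) lcp shared
  1: (7,13) 6 'aaabac'
  2: (13,8) 2 'aa'
  3: (8,14) 5 'aabac'
  4: (14,28) 1 'a'
  5: (28,9) 2 'ab'
  6: (9,15) 4 'abac'
  7: (15,11) 1 'a'
  8: (11,17) 2 'ac'
  9: (17,21) 4 'acbb'
  10: (21,4) 2 'ac'
  11: (4,1) 4 'acca'
  12: (1,29) 0 ''
  13: (29,10) 1 'b'
  14: (10,16) 3 'bac'
  15: (16,20) 5 'bacbb'
  16: (20,0) 3 'bac'
  17: (0,19) 1 'b'
  18: (19,23) 2 'bb'
  19: (23,26) 1 'b'
  20: (26,24) 2 'bc'
  21: (24,6) 0 ''
  22: (6,12) 7 'caaabac'
  23: (12,27) 2 'ca'
  24: (27,3) 2 'ca'
  25: (3,18) 1 'c'
  26: (18,22) 3 'cbb'
  27: (22,25) 2 'cb'
  28: (25,5) 1 'c'
  29: (5,2) 3 'cca'

n(n+1)/2 = 30·31/2 = 465
Σ LCP = 0 + 6 + 2 + 5 + 1 + 2 + 4 + 1 + 2 + 4 + 2 + 4 + 0 + 1 + 3 + 5 + 3 + 1 + 2 + 1 + 2 + 0 + 7 + 2 + 2 + 1 + 3 + 2 + 1 + 3 = 72
distinct = 465 − 72 = 393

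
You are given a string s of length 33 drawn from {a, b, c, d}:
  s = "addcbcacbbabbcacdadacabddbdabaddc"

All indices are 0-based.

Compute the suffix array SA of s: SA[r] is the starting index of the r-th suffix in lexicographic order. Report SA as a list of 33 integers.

[27, 10, 21, 19, 6, 14, 17, 29, 0, 9, 28, 8, 11, 4, 12, 25, 22, 32, 20, 5, 13, 7, 3, 15, 26, 18, 16, 24, 31, 2, 23, 30, 1]

sorted suffixes:
  #0 SA[0]=27  'abaddc'
  #1 SA[1]=10  'abbcacdadacabddbdabaddc'
  #2 SA[2]=21  'abddbdabaddc'
  #3 SA[3]=19  'acabddbdabaddc'
  #4 SA[4]=6  'acbbabbcacdadacabddbdabaddc'
  #5 SA[5]=14  'acdadacabddbdabaddc'
  #6 SA[6]=17  'adacabddbdabaddc'
  #7 SA[7]=29  'addc'
  #8 SA[8]=0  'addcbcacbbabbcacdadacabddbdabaddc'
  #9 SA[9]=9  'babbcacdadacabddbdabaddc'
  #10 SA[10]=28  'baddc'
  #11 SA[11]=8  'bbabbcacdadacabddbdabaddc'
  #12 SA[12]=11  'bbcacdadacabddbdabaddc'
  #13 SA[13]=4  'bcacbbabbcacdadacabddbdabaddc'
  #14 SA[14]=12  'bcacdadacabddbdabaddc'
  #15 SA[15]=25  'bdabaddc'
  #16 SA[16]=22  'bddbdabaddc'
  #17 SA[17]=32  'c'
  #18 SA[18]=20  'cabddbdabaddc'
  #19 SA[19]=5  'cacbbabbcacdadacabddbdabaddc'
  #20 SA[20]=13  'cacdadacabddbdabaddc'
  #21 SA[21]=7  'cbbabbcacdadacabddbdabaddc'
  #22 SA[22]=3  'cbcacbbabbcacdadacabddbdabaddc'
  #23 SA[23]=15  'cdadacabddbdabaddc'
  #24 SA[24]=26  'dabaddc'
  #25 SA[25]=18  'dacabddbdabaddc'
  #26 SA[26]=16  'dadacabddbdabaddc'
  #27 SA[27]=24  'dbdabaddc'
  #28 SA[28]=31  'dc'
  #29 SA[29]=2  'dcbcacbbabbcacdadacabddbdabaddc'
  #30 SA[30]=23  'ddbdabaddc'
  #31 SA[31]=30  'ddc'
  #32 SA[32]=1  'ddcbcacbbabbcacdadacabddbdabaddc'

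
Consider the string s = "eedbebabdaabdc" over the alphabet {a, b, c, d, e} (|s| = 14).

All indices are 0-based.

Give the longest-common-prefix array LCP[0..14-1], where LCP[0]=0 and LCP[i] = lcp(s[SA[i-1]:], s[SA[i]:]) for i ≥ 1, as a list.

rank | idx | suffix
   0 |   9 | aabdc
   1 |   6 | abdaabdc
   2 |  10 | abdc
   3 |   5 | babdaabdc
   4 |   7 | bdaabdc
   5 |  11 | bdc
   6 |   3 | bebabdaabdc
   7 |  13 | c
   8 |   8 | daabdc
   9 |   2 | dbebabdaabdc
  10 |  12 | dc
  11 |   4 | ebabdaabdc
  12 |   1 | edbebabdaabdc
  13 |   0 | eedbebabdaabdc

SA = [9, 6, 10, 5, 7, 11, 3, 13, 8, 2, 12, 4, 1, 0]
i: (SA[i-1],SA[i]) lcp shared
  1: (9,6) 1 'a'
  2: (6,10) 3 'abd'
  3: (10,5) 0 ''
  4: (5,7) 1 'b'
  5: (7,11) 2 'bd'
  6: (11,3) 1 'b'
  7: (3,13) 0 ''
  8: (13,8) 0 ''
  9: (8,2) 1 'd'
  10: (2,12) 1 'd'
  11: (12,4) 0 ''
  12: (4,1) 1 'e'
  13: (1,0) 1 'e'

[0, 1, 3, 0, 1, 2, 1, 0, 0, 1, 1, 0, 1, 1]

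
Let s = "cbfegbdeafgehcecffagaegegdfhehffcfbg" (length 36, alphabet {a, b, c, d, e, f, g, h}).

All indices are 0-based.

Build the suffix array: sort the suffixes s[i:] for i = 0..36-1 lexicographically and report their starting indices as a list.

[20, 8, 18, 5, 1, 34, 0, 13, 32, 15, 6, 25, 7, 14, 3, 23, 21, 11, 28, 17, 33, 31, 2, 16, 30, 9, 26, 35, 19, 4, 24, 22, 10, 12, 27, 29]

rank | idx | suffix
   0 |  20 | aegegdfhehffcfbg
   1 |   8 | afgehcecffagaegegdfhehffcfbg
   2 |  18 | agaegegdfhehffcfbg
   3 |   5 | bdeafgehcecffagaegegdfhehffcfbg
   4 |   1 | bfegbdeafgehcecffagaegegdfhehffcfbg
   5 |  34 | bg
   6 |   0 | cbfegbdeafgehcecffagaegegdfhehffcfbg
   7 |  13 | cecffagaegegdfhehffcfbg
   8 |  32 | cfbg
   9 |  15 | cffagaegegdfhehffcfbg
  10 |   6 | deafgehcecffagaegegdfhehffcfbg
  11 |  25 | dfhehffcfbg
  12 |   7 | eafgehcecffagaegegdfhehffcfbg
  13 |  14 | ecffagaegegdfhehffcfbg
  14 |   3 | egbdeafgehcecffagaegegdfhehffcfbg
  15 |  23 | egdfhehffcfbg
  16 |  21 | egegdfhehffcfbg
  17 |  11 | ehcecffagaegegdfhehffcfbg
  18 |  28 | ehffcfbg
  19 |  17 | fagaegegdfhehffcfbg
  20 |  33 | fbg
  21 |  31 | fcfbg
  22 |   2 | fegbdeafgehcecffagaegegdfhehffcfbg
  23 |  16 | ffagaegegdfhehffcfbg
  24 |  30 | ffcfbg
  25 |   9 | fgehcecffagaegegdfhehffcfbg
  26 |  26 | fhehffcfbg
  27 |  35 | g
  28 |  19 | gaegegdfhehffcfbg
  29 |   4 | gbdeafgehcecffagaegegdfhehffcfbg
  30 |  24 | gdfhehffcfbg
  31 |  22 | gegdfhehffcfbg
  32 |  10 | gehcecffagaegegdfhehffcfbg
  33 |  12 | hcecffagaegegdfhehffcfbg
  34 |  27 | hehffcfbg
  35 |  29 | hffcfbg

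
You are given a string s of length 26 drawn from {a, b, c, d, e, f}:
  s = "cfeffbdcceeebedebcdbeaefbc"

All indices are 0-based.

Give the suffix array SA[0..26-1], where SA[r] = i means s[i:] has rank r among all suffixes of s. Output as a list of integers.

sorted suffixes:
  #0 SA[0]=21  'aefbc'
  #1 SA[1]=24  'bc'
  #2 SA[2]=16  'bcdbeaefbc'
  #3 SA[3]=5  'bdcceeebedebcdbeaefbc'
  #4 SA[4]=19  'beaefbc'
  #5 SA[5]=12  'bedebcdbeaefbc'
  #6 SA[6]=25  'c'
  #7 SA[7]=7  'cceeebedebcdbeaefbc'
  #8 SA[8]=17  'cdbeaefbc'
  #9 SA[9]=8  'ceeebedebcdbeaefbc'
  #10 SA[10]=0  'cfeffbdcceeebedebcdbeaefbc'
  #11 SA[11]=18  'dbeaefbc'
  #12 SA[12]=6  'dcceeebedebcdbeaefbc'
  #13 SA[13]=14  'debcdbeaefbc'
  #14 SA[14]=20  'eaefbc'
  #15 SA[15]=15  'ebcdbeaefbc'
  #16 SA[16]=11  'ebedebcdbeaefbc'
  #17 SA[17]=13  'edebcdbeaefbc'
  #18 SA[18]=10  'eebedebcdbeaefbc'
  #19 SA[19]=9  'eeebedebcdbeaefbc'
  #20 SA[20]=22  'efbc'
  #21 SA[21]=2  'effbdcceeebedebcdbeaefbc'
  #22 SA[22]=23  'fbc'
  #23 SA[23]=4  'fbdcceeebedebcdbeaefbc'
  #24 SA[24]=1  'feffbdcceeebedebcdbeaefbc'
  #25 SA[25]=3  'ffbdcceeebedebcdbeaefbc'

[21, 24, 16, 5, 19, 12, 25, 7, 17, 8, 0, 18, 6, 14, 20, 15, 11, 13, 10, 9, 22, 2, 23, 4, 1, 3]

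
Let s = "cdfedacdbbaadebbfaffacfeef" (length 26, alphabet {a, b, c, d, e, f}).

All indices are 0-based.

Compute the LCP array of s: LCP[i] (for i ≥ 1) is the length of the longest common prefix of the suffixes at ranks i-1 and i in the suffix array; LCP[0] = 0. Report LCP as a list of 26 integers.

rank | idx | suffix
   0 |  10 | aadebbfaffacfeef
   1 |   5 | acdbbaadebbfaffacfeef
   2 |  20 | acfeef
   3 |  11 | adebbfaffacfeef
   4 |  17 | affacfeef
   5 |   9 | baadebbfaffacfeef
   6 |   8 | bbaadebbfaffacfeef
   7 |  14 | bbfaffacfeef
   8 |  15 | bfaffacfeef
   9 |   6 | cdbbaadebbfaffacfeef
  10 |   0 | cdfedacdbbaadebbfaffacfeef
  11 |  21 | cfeef
  12 |   4 | dacdbbaadebbfaffacfeef
  13 |   7 | dbbaadebbfaffacfeef
  14 |  12 | debbfaffacfeef
  15 |   1 | dfedacdbbaadebbfaffacfeef
  16 |  13 | ebbfaffacfeef
  17 |   3 | edacdbbaadebbfaffacfeef
  18 |  23 | eef
  19 |  24 | ef
  20 |  25 | f
  21 |  19 | facfeef
  22 |  16 | faffacfeef
  23 |   2 | fedacdbbaadebbfaffacfeef
  24 |  22 | feef
  25 |  18 | ffacfeef

SA = [10, 5, 20, 11, 17, 9, 8, 14, 15, 6, 0, 21, 4, 7, 12, 1, 13, 3, 23, 24, 25, 19, 16, 2, 22, 18]
[i] adj suffixes → lcp
  [1] 10/5 → 1 ('a')
  [2] 5/20 → 2 ('ac')
  [3] 20/11 → 1 ('a')
  [4] 11/17 → 1 ('a')
  [5] 17/9 → 0 ('')
  [6] 9/8 → 1 ('b')
  [7] 8/14 → 2 ('bb')
  [8] 14/15 → 1 ('b')
  [9] 15/6 → 0 ('')
  [10] 6/0 → 2 ('cd')
  [11] 0/21 → 1 ('c')
  [12] 21/4 → 0 ('')
  [13] 4/7 → 1 ('d')
  [14] 7/12 → 1 ('d')
  [15] 12/1 → 1 ('d')
  [16] 1/13 → 0 ('')
  [17] 13/3 → 1 ('e')
  [18] 3/23 → 1 ('e')
  [19] 23/24 → 1 ('e')
  [20] 24/25 → 0 ('')
  [21] 25/19 → 1 ('f')
  [22] 19/16 → 2 ('fa')
  [23] 16/2 → 1 ('f')
  [24] 2/22 → 2 ('fe')
  [25] 22/18 → 1 ('f')

[0, 1, 2, 1, 1, 0, 1, 2, 1, 0, 2, 1, 0, 1, 1, 1, 0, 1, 1, 1, 0, 1, 2, 1, 2, 1]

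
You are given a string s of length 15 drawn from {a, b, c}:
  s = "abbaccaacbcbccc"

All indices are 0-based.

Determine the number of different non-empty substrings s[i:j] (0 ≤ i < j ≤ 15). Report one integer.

sorted suffixes:
  #0 SA[0]=6  'aacbcbccc'
  #1 SA[1]=0  'abbaccaacbcbccc'
  #2 SA[2]=7  'acbcbccc'
  #3 SA[3]=3  'accaacbcbccc'
  #4 SA[4]=2  'baccaacbcbccc'
  #5 SA[5]=1  'bbaccaacbcbccc'
  #6 SA[6]=9  'bcbccc'
  #7 SA[7]=11  'bccc'
  #8 SA[8]=14  'c'
  #9 SA[9]=5  'caacbcbccc'
  #10 SA[10]=8  'cbcbccc'
  #11 SA[11]=10  'cbccc'
  #12 SA[12]=13  'cc'
  #13 SA[13]=4  'ccaacbcbccc'
  #14 SA[14]=12  'ccc'

SA = [6, 0, 7, 3, 2, 1, 9, 11, 14, 5, 8, 10, 13, 4, 12]
rank  pair      lcp
   1  s[6:],s[0:]  1  'a'
   2  s[0:],s[7:]  1  'a'
   3  s[7:],s[3:]  2  'ac'
   4  s[3:],s[2:]  0  ''
   5  s[2:],s[1:]  1  'b'
   6  s[1:],s[9:]  1  'b'
   7  s[9:],s[11:]  2  'bc'
   8  s[11:],s[14:]  0  ''
   9  s[14:],s[5:]  1  'c'
  10  s[5:],s[8:]  1  'c'
  11  s[8:],s[10:]  3  'cbc'
  12  s[10:],s[13:]  1  'c'
  13  s[13:],s[4:]  2  'cc'
  14  s[4:],s[12:]  2  'cc'

n(n+1)/2 = 15·16/2 = 120
Σ LCP = 0 + 1 + 1 + 2 + 0 + 1 + 1 + 2 + 0 + 1 + 1 + 3 + 1 + 2 + 2 = 18
distinct = 120 − 18 = 102

102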